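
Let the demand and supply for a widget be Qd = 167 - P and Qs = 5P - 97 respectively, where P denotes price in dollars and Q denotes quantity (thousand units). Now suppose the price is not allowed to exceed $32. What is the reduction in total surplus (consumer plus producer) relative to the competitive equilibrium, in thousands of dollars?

Setting quantity demanded equal to quantity supplied, 167 - P = 5P - 97, gives P* = 44 and Q* = 123.
Since 32 < 44, the ceiling is binding.
At P = 32: Qd = 167 - 32 = 135 and Qs = 5·32 - 97 = 63.
Quantity traded falls to 63. At Q = 63 the demand price is 167 - 63 = 104 and the supply price is (97 + 63)/5 = 32.
Deadweight loss = ½ · (104 - 32) · (123 - 63) = ½ · 72 · 60 = 2160.

2160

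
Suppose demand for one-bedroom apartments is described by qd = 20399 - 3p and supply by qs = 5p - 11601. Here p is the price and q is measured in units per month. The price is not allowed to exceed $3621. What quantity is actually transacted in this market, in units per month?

Without the control the market clears where 20399 - 3p = 5p - 11601, i.e. p* = 4000 and q* = 8399.
The ceiling of 3621 is below the equilibrium price 4000, so it binds.
At p = 3621: qd = 20399 - 3·3621 = 9536 and qs = 5·3621 - 11601 = 6504.
The quantity actually transacted is the short side, supply: 6504.

6504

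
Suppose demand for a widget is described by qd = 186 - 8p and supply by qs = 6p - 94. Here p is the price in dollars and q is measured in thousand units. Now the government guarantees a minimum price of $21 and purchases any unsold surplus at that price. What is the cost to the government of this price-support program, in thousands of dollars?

294

In a free market, 186 - 8p = 6p - 94 gives the equilibrium p* = 20, q* = 26.
Since 21 > 20, the floor is binding.
At p = 21: qd = 186 - 8·21 = 18 and qs = 6·21 - 94 = 32.
Surplus = qs - qd = 14.
Government expenditure = surplus × support price = 14 × 21 = 294.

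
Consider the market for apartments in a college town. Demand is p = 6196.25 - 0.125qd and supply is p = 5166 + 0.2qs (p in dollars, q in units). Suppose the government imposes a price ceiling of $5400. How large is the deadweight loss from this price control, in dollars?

650000

Rearranging demand gives qd = 49570 - 8p; rearranging supply gives qs = 5p - 25830. Equilibrium: 49570 - 8p = 5p - 25830, so 75400 = 13p and p* = 5800, q* = 3170.
The ceiling of 5400 is below the equilibrium price 5800, so it binds.
At p = 5400: qd = 49570 - 8·5400 = 6370 and qs = 5·5400 - 25830 = 1170.
Quantity traded falls to 1170. At q = 1170 the demand price is (49570 - 1170)/8 = 6050 and the supply price is (25830 + 1170)/5 = 5400.
Deadweight loss = ½ · (6050 - 5400) · (3170 - 1170) = ½ · 650 · 2000 = 650000.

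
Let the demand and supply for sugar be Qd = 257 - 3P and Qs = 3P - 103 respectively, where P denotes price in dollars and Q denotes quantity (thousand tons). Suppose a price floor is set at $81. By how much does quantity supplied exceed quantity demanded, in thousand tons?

Without the control the market clears where 257 - 3P = 3P - 103, i.e. P* = 60 and Q* = 77.
Since 81 > 60, the floor is binding.
At P = 81: Qd = 257 - 3·81 = 14 and Qs = 3·81 - 103 = 140.
Surplus = Qs - Qd = 140 - 14 = 126.

126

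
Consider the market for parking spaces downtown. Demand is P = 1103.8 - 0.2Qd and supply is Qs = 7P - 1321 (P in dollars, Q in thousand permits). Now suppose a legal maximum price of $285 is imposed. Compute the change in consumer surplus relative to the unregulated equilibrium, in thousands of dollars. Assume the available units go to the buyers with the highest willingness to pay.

Rearranging demand gives Qd = 5519 - 5P. Without the control the market clears where 5519 - 5P = 7P - 1321, i.e. P* = 570 and Q* = 2669.
Because the ceiling (285) lies below the market-clearing price, it is binding.
At P = 285: Qd = 5519 - 5·285 = 4094 and Qs = 7·285 - 1321 = 674.
Consumer surplus without the control is ½ · (1103.8 - 570) · 2669 = 712356.1.
With the ceiling, 674 units are sold at 285 (assume they go to the highest-value buyers). The demand price at Q = 674 is 969, so CS = ½ · [(1103.8 - 285) + (969 - 285)] · 674 = 506443.6.
Change in consumer surplus = 506443.6 - 712356.1 = -205912.5.

-205912.5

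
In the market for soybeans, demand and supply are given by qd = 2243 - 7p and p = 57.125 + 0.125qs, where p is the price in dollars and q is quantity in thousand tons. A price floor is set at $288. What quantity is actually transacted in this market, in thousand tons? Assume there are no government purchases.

227

Rearranging supply gives qs = 8p - 457. In a free market, 2243 - 7p = 8p - 457 gives the equilibrium p* = 180, q* = 983.
Since 288 > 180, the floor is binding.
At p = 288: qd = 2243 - 7·288 = 227 and qs = 8·288 - 457 = 1847.
The quantity actually transacted is the short side, demand: 227.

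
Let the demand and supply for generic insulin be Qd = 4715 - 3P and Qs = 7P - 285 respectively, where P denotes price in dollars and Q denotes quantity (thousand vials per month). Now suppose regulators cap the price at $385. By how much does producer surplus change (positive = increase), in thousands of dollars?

In a free market, 4715 - 3P = 7P - 285 gives the equilibrium P* = 500, Q* = 3215.
Because the ceiling (385) lies below the market-clearing price, it is binding.
At P = 385: Qd = 4715 - 3·385 = 3560 and Qs = 7·385 - 285 = 2410.
Producer surplus without the control is ½ · (500 - 285/7) · 3215 = 10336225/14.
With the ceiling, producers sell 2410 units at 385, so PS = ½ · (385 - 285/7) · 2410 = 2904050/7.
Change in producer surplus = 2904050/7 - 10336225/14 = -323437.5.

-323437.5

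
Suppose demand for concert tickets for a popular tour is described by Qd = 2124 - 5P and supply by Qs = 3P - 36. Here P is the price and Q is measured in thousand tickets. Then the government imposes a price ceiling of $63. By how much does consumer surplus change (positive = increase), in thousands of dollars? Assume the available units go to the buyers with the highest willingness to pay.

-6893.1

Without the control the market clears where 2124 - 5P = 3P - 36, i.e. P* = 270 and Q* = 774.
The ceiling of 63 is below the equilibrium price 270, so it binds.
At P = 63: Qd = 2124 - 5·63 = 1809 and Qs = 3·63 - 36 = 153.
Consumer surplus without the control is ½ · (424.8 - 270) · 774 = 59907.6.
With the ceiling, 153 units are sold at 63 (assume they go to the highest-value buyers). The demand price at Q = 153 is 394.2, so CS = ½ · [(424.8 - 63) + (394.2 - 63)] · 153 = 53014.5.
Change in consumer surplus = 53014.5 - 59907.6 = -6893.1.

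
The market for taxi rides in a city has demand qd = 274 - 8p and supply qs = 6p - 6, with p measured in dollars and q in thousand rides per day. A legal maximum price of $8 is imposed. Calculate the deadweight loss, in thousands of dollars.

756

Setting quantity demanded equal to quantity supplied, 274 - 8p = 6p - 6, gives p* = 20 and q* = 114.
Since 8 < 20, the ceiling is binding.
At p = 8: qd = 274 - 8·8 = 210 and qs = 6·8 - 6 = 42.
Quantity traded falls to 42. At q = 42 the demand price is (274 - 42)/8 = 29 and the supply price is (6 + 42)/6 = 8.
Deadweight loss = ½ · (29 - 8) · (114 - 42) = ½ · 21 · 72 = 756.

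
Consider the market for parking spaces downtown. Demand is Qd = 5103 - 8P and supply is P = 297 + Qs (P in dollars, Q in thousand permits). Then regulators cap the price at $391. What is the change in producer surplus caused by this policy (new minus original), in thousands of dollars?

Rearranging supply gives Qs = P - 297. In a free market, 5103 - 8P = P - 297 gives the equilibrium P* = 600, Q* = 303.
Since 391 < 600, the ceiling is binding.
At P = 391: Qd = 5103 - 8·391 = 1975 and Qs = 391 - 297 = 94.
Producer surplus without the control is ½ · (600 - 297) · 303 = 45904.5.
With the ceiling, producers sell 94 units at 391, so PS = ½ · (391 - 297) · 94 = 4418.
Change in producer surplus = 4418 - 45904.5 = -41486.5.

-41486.5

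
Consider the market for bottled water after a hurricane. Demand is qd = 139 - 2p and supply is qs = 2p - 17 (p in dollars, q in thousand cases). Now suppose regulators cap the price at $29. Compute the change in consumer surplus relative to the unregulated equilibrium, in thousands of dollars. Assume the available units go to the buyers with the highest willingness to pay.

In a free market, 139 - 2p = 2p - 17 gives the equilibrium p* = 39, q* = 61.
Since 29 < 39, the ceiling is binding.
At p = 29: qd = 139 - 2·29 = 81 and qs = 2·29 - 17 = 41.
Consumer surplus without the control is ½ · (69.5 - 39) · 61 = 930.25.
With the ceiling, 41 units are sold at 29 (assume they go to the highest-value buyers). The demand price at q = 41 is 49, so CS = ½ · [(69.5 - 29) + (49 - 29)] · 41 = 1240.25.
Change in consumer surplus = 1240.25 - 930.25 = 310.

310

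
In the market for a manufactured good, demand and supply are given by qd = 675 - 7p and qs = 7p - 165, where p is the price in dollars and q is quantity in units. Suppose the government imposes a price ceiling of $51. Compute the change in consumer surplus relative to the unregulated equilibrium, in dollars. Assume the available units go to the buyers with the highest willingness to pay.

1444.5

In a free market, 675 - 7p = 7p - 165 gives the equilibrium p* = 60, q* = 255.
Because the ceiling (51) lies below the market-clearing price, it is binding.
At p = 51: qd = 675 - 7·51 = 318 and qs = 7·51 - 165 = 192.
Consumer surplus without the control is ½ · (675/7 - 60) · 255 = 65025/14.
With the ceiling, 192 units are sold at 51 (assume they go to the highest-value buyers). The demand price at q = 192 is 69, so CS = ½ · [(675/7 - 51) + (69 - 51)] · 192 = 42624/7.
Change in consumer surplus = 42624/7 - 65025/14 = 1444.5.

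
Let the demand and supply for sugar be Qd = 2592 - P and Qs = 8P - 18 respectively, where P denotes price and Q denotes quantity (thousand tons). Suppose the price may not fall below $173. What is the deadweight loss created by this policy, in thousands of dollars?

0

Setting quantity demanded equal to quantity supplied, 2592 - P = 8P - 18, gives P* = 290 and Q* = 2302.
Since 173 is below P* = 290, the floor does not bind and the free-market outcome prevails.
Since the control does not bind, no trades are prevented and deadweight loss is zero.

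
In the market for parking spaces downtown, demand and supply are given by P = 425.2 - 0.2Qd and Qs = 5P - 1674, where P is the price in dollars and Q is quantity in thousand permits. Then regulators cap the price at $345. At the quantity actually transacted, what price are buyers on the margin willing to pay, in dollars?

415

Rearranging demand gives Qd = 2126 - 5P. Without the control the market clears where 2126 - 5P = 5P - 1674, i.e. P* = 380 and Q* = 226.
Because the ceiling (345) lies below the market-clearing price, it is binding.
At P = 345: Qd = 2126 - 5·345 = 401 and Qs = 5·345 - 1674 = 51.
Only 51 units reach the market. On the demand curve, the marginal buyer's willingness to pay at Q = 51 is (2126 - 51)/5 = 415.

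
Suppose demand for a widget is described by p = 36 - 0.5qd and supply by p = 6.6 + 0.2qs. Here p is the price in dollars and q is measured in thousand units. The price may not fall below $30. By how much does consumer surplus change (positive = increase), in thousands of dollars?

-405

Rearranging demand gives qd = 72 - 2p; rearranging supply gives qs = 5p - 33. Setting quantity demanded equal to quantity supplied, 72 - 2p = 5p - 33, gives p* = 15 and q* = 42.
The floor of 30 is above the equilibrium price 15, so it binds.
At p = 30: qd = 72 - 2·30 = 12 and qs = 5·30 - 33 = 117.
Consumer surplus without the control is ½ · (36 - 15) · 42 = 441.
With the floor, consumers buy 12 units at 30, so CS = ½ · (36 - 30) · 12 = 36.
Change in consumer surplus = 36 - 441 = -405.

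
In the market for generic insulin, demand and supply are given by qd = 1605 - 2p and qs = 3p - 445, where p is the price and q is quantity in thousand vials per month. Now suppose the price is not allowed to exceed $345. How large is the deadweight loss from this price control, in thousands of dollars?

15843.75

Equilibrium: 1605 - 2p = 3p - 445, so 2050 = 5p and p* = 410, q* = 785.
Because the ceiling (345) lies below the market-clearing price, it is binding.
At p = 345: qd = 1605 - 2·345 = 915 and qs = 3·345 - 445 = 590.
Quantity traded falls to 590. At q = 590 the demand price is (1605 - 590)/2 = 507.5 and the supply price is (445 + 590)/3 = 345.
Deadweight loss = ½ · (507.5 - 345) · (785 - 590) = ½ · 162.5 · 195 = 15843.75.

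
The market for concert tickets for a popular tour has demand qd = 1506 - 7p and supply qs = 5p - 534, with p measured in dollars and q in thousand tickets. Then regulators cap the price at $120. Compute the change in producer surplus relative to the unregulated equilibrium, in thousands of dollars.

Equilibrium: 1506 - 7p = 5p - 534, so 2040 = 12p and p* = 170, q* = 316.
Since 120 < 170, the ceiling is binding.
At p = 120: qd = 1506 - 7·120 = 666 and qs = 5·120 - 534 = 66.
Producer surplus without the control is ½ · (170 - 106.8) · 316 = 9985.6.
With the ceiling, producers sell 66 units at 120, so PS = ½ · (120 - 106.8) · 66 = 435.6.
Change in producer surplus = 435.6 - 9985.6 = -9550.

-9550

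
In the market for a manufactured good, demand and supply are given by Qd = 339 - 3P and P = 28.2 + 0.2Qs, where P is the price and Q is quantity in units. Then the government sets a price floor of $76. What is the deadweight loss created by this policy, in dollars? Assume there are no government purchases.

614.4

Rearranging supply gives Qs = 5P - 141. Setting quantity demanded equal to quantity supplied, 339 - 3P = 5P - 141, gives P* = 60 and Q* = 159.
Since 76 > 60, the floor is binding.
At P = 76: Qd = 339 - 3·76 = 111 and Qs = 5·76 - 141 = 239.
Quantity traded falls to 111. At Q = 111 the demand price is (339 - 111)/3 = 76 and the supply price is (141 + 111)/5 = 50.4.
Deadweight loss = ½ · (76 - 50.4) · (159 - 111) = ½ · 25.6 · 48 = 614.4.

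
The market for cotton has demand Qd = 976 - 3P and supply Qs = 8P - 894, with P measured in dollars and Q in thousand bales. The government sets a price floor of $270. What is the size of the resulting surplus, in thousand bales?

Setting quantity demanded equal to quantity supplied, 976 - 3P = 8P - 894, gives P* = 170 and Q* = 466.
The floor of 270 is above the equilibrium price 170, so it binds.
At P = 270: Qd = 976 - 3·270 = 166 and Qs = 8·270 - 894 = 1266.
Surplus = Qs - Qd = 1266 - 166 = 1100.

1100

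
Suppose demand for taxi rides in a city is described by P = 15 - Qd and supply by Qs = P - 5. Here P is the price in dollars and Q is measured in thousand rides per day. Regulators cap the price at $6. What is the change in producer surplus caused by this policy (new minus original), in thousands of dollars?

-12

Rearranging demand gives Qd = 15 - P. Equilibrium: 15 - P = P - 5, so 20 = 2P and P* = 10, Q* = 5.
The ceiling of 6 is below the equilibrium price 10, so it binds.
At P = 6: Qd = 15 - 6 = 9 and Qs = 6 - 5 = 1.
Producer surplus without the control is ½ · (10 - 5) · 5 = 12.5.
With the ceiling, producers sell 1 units at 6, so PS = ½ · (6 - 5) · 1 = 0.5.
Change in producer surplus = 0.5 - 12.5 = -12.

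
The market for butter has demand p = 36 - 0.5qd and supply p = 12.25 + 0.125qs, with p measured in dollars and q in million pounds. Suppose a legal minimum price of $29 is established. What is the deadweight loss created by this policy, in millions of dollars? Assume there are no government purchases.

Rearranging demand gives qd = 72 - 2p; rearranging supply gives qs = 8p - 98. Setting quantity demanded equal to quantity supplied, 72 - 2p = 8p - 98, gives p* = 17 and q* = 38.
The floor of 29 is above the equilibrium price 17, so it binds.
At p = 29: qd = 72 - 2·29 = 14 and qs = 8·29 - 98 = 134.
Quantity traded falls to 14. At q = 14 the demand price is (72 - 14)/2 = 29 and the supply price is (98 + 14)/8 = 14.
Deadweight loss = ½ · (29 - 14) · (38 - 14) = ½ · 15 · 24 = 180.

180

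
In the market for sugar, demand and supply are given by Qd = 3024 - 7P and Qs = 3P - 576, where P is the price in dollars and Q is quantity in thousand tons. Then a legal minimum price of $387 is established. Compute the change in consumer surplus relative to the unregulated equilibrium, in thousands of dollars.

In a free market, 3024 - 7P = 3P - 576 gives the equilibrium P* = 360, Q* = 504.
Because the floor (387) lies above the market-clearing price, it is binding.
At P = 387: Qd = 3024 - 7·387 = 315 and Qs = 3·387 - 576 = 585.
Consumer surplus without the control is ½ · (432 - 360) · 504 = 18144.
With the floor, consumers buy 315 units at 387, so CS = ½ · (432 - 387) · 315 = 7087.5.
Change in consumer surplus = 7087.5 - 18144 = -11056.5.

-11056.5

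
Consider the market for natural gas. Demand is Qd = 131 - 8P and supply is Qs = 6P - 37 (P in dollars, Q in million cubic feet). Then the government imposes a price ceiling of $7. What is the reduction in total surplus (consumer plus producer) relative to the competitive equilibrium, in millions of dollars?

131.25

Without the control the market clears where 131 - 8P = 6P - 37, i.e. P* = 12 and Q* = 35.
Because the ceiling (7) lies below the market-clearing price, it is binding.
At P = 7: Qd = 131 - 8·7 = 75 and Qs = 6·7 - 37 = 5.
Quantity traded falls to 5. At Q = 5 the demand price is (131 - 5)/8 = 15.75 and the supply price is (37 + 5)/6 = 7.
Deadweight loss = ½ · (15.75 - 7) · (35 - 5) = ½ · 8.75 · 30 = 131.25.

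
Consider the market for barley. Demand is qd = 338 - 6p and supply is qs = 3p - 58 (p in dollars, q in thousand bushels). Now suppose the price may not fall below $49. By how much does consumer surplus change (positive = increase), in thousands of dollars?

-295

Setting quantity demanded equal to quantity supplied, 338 - 6p = 3p - 58, gives p* = 44 and q* = 74.
The floor of 49 is above the equilibrium price 44, so it binds.
At p = 49: qd = 338 - 6·49 = 44 and qs = 3·49 - 58 = 89.
Consumer surplus without the control is ½ · (169/3 - 44) · 74 = 1369/3.
With the floor, consumers buy 44 units at 49, so CS = ½ · (169/3 - 49) · 44 = 484/3.
Change in consumer surplus = 484/3 - 1369/3 = -295.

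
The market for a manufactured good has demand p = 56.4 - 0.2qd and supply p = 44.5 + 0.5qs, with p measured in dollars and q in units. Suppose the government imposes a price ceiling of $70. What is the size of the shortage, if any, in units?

Rearranging demand gives qd = 282 - 5p; rearranging supply gives qs = 2p - 89. Equilibrium: 282 - 5p = 2p - 89, so 371 = 7p and p* = 53, q* = 17.
Since 70 is above p* = 53, the ceiling does not bind and the free-market outcome prevails.
Since the control does not bind, there is no shortage.

0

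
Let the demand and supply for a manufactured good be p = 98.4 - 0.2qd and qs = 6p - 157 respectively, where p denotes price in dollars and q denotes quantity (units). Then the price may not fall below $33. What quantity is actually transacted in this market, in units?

197

Rearranging demand gives qd = 492 - 5p. Equilibrium: 492 - 5p = 6p - 157, so 649 = 11p and p* = 59, q* = 197.
The floor of 33 is below the equilibrium price 59, so it is not binding; the market clears at p* = 59, q* = 197.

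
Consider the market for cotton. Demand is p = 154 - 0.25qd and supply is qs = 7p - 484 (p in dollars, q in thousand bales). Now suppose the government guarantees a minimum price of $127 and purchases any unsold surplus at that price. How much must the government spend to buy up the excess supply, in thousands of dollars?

Rearranging demand gives qd = 616 - 4p. Without the control the market clears where 616 - 4p = 7p - 484, i.e. p* = 100 and q* = 216.
Since 127 > 100, the floor is binding.
At p = 127: qd = 616 - 4·127 = 108 and qs = 7·127 - 484 = 405.
Surplus = qs - qd = 297.
Government expenditure = surplus × support price = 297 × 127 = 37719.

37719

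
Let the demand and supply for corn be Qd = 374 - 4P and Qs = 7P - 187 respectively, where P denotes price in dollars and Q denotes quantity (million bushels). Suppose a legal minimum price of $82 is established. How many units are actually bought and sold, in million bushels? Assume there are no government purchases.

Setting quantity demanded equal to quantity supplied, 374 - 4P = 7P - 187, gives P* = 51 and Q* = 170.
Because the floor (82) lies above the market-clearing price, it is binding.
At P = 82: Qd = 374 - 4·82 = 46 and Qs = 7·82 - 187 = 387.
The quantity actually transacted is the short side, demand: 46.

46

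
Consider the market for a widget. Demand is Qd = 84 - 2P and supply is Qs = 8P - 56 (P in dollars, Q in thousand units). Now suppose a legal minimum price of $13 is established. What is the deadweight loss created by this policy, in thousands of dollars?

0

In a free market, 84 - 2P = 8P - 56 gives the equilibrium P* = 14, Q* = 56.
Since 13 is below P* = 14, the floor does not bind and the free-market outcome prevails.
Since the control does not bind, no trades are prevented and deadweight loss is zero.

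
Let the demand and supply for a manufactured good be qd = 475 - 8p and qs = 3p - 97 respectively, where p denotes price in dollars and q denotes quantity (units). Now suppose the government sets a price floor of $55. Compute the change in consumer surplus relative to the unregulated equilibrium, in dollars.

-141

Without the control the market clears where 475 - 8p = 3p - 97, i.e. p* = 52 and q* = 59.
The floor of 55 is above the equilibrium price 52, so it binds.
At p = 55: qd = 475 - 8·55 = 35 and qs = 3·55 - 97 = 68.
Consumer surplus without the control is ½ · (59.375 - 52) · 59 = 217.5625.
With the floor, consumers buy 35 units at 55, so CS = ½ · (59.375 - 55) · 35 = 76.5625.
Change in consumer surplus = 76.5625 - 217.5625 = -141.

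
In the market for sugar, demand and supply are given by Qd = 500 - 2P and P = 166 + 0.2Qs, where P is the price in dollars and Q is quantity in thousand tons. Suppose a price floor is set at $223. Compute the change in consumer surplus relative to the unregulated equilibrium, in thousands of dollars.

Rearranging supply gives Qs = 5P - 830. Setting quantity demanded equal to quantity supplied, 500 - 2P = 5P - 830, gives P* = 190 and Q* = 120.
The floor of 223 is above the equilibrium price 190, so it binds.
At P = 223: Qd = 500 - 2·223 = 54 and Qs = 5·223 - 830 = 285.
Consumer surplus without the control is ½ · (250 - 190) · 120 = 3600.
With the floor, consumers buy 54 units at 223, so CS = ½ · (250 - 223) · 54 = 729.
Change in consumer surplus = 729 - 3600 = -2871.

-2871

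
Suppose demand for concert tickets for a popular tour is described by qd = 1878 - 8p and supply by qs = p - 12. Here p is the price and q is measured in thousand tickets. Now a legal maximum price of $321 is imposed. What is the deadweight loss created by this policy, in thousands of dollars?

Setting quantity demanded equal to quantity supplied, 1878 - 8p = p - 12, gives p* = 210 and q* = 198.
The ceiling of 321 is above the equilibrium price 210, so it is not binding; the market clears at p* = 210, q* = 198.
Since the control does not bind, no trades are prevented and deadweight loss is zero.

0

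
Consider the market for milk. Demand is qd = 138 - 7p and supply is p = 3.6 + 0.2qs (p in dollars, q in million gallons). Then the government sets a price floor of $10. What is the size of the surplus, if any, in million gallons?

Rearranging supply gives qs = 5p - 18. Without the control the market clears where 138 - 7p = 5p - 18, i.e. p* = 13 and q* = 47.
The floor of 10 is below the equilibrium price 13, so it is not binding; the market clears at p* = 13, q* = 47.
Since the control does not bind, there is no surplus.

0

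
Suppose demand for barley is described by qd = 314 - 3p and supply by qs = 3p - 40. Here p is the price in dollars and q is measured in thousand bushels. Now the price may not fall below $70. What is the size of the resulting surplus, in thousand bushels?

Equilibrium: 314 - 3p = 3p - 40, so 354 = 6p and p* = 59, q* = 137.
Because the floor (70) lies above the market-clearing price, it is binding.
At p = 70: qd = 314 - 3·70 = 104 and qs = 3·70 - 40 = 170.
Surplus = qs - qd = 170 - 104 = 66.

66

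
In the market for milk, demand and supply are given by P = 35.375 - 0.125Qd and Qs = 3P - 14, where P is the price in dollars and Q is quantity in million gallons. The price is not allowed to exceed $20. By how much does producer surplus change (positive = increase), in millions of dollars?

Rearranging demand gives Qd = 283 - 8P. In a free market, 283 - 8P = 3P - 14 gives the equilibrium P* = 27, Q* = 67.
The ceiling of 20 is below the equilibrium price 27, so it binds.
At P = 20: Qd = 283 - 8·20 = 123 and Qs = 3·20 - 14 = 46.
Producer surplus without the control is ½ · (27 - 14/3) · 67 = 4489/6.
With the ceiling, producers sell 46 units at 20, so PS = ½ · (20 - 14/3) · 46 = 1058/3.
Change in producer surplus = 1058/3 - 4489/6 = -395.5.

-395.5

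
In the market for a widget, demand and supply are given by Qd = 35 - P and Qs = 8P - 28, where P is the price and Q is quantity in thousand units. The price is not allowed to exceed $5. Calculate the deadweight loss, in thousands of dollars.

In a free market, 35 - P = 8P - 28 gives the equilibrium P* = 7, Q* = 28.
Because the ceiling (5) lies below the market-clearing price, it is binding.
At P = 5: Qd = 35 - 5 = 30 and Qs = 8·5 - 28 = 12.
Quantity traded falls to 12. At Q = 12 the demand price is 35 - 12 = 23 and the supply price is (28 + 12)/8 = 5.
Deadweight loss = ½ · (23 - 5) · (28 - 12) = ½ · 18 · 16 = 144.

144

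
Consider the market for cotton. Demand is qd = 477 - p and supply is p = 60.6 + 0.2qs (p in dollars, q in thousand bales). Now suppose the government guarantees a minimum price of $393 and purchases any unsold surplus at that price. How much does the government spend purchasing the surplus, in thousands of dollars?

620154

Rearranging supply gives qs = 5p - 303. In a free market, 477 - p = 5p - 303 gives the equilibrium p* = 130, q* = 347.
The floor of 393 is above the equilibrium price 130, so it binds.
At p = 393: qd = 477 - 393 = 84 and qs = 5·393 - 303 = 1662.
Surplus = qs - qd = 1578.
Government expenditure = surplus × support price = 1578 × 393 = 620154.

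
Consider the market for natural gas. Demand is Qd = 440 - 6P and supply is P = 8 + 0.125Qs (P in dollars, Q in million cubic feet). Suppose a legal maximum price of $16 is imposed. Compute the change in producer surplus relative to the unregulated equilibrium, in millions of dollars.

Rearranging supply gives Qs = 8P - 64. In a free market, 440 - 6P = 8P - 64 gives the equilibrium P* = 36, Q* = 224.
The ceiling of 16 is below the equilibrium price 36, so it binds.
At P = 16: Qd = 440 - 6·16 = 344 and Qs = 8·16 - 64 = 64.
Producer surplus without the control is ½ · (36 - 8) · 224 = 3136.
With the ceiling, producers sell 64 units at 16, so PS = ½ · (16 - 8) · 64 = 256.
Change in producer surplus = 256 - 3136 = -2880.

-2880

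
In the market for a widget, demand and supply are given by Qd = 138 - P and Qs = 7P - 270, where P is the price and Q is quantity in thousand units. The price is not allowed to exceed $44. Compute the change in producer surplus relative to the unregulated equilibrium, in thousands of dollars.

Equilibrium: 138 - P = 7P - 270, so 408 = 8P and P* = 51, Q* = 87.
Since 44 < 51, the ceiling is binding.
At P = 44: Qd = 138 - 44 = 94 and Qs = 7·44 - 270 = 38.
Producer surplus without the control is ½ · (51 - 270/7) · 87 = 7569/14.
With the ceiling, producers sell 38 units at 44, so PS = ½ · (44 - 270/7) · 38 = 722/7.
Change in producer surplus = 722/7 - 7569/14 = -437.5.

-437.5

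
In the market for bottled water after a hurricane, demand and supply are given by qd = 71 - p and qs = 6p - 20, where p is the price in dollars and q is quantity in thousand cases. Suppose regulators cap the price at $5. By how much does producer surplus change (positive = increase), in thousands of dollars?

Equilibrium: 71 - p = 6p - 20, so 91 = 7p and p* = 13, q* = 58.
Because the ceiling (5) lies below the market-clearing price, it is binding.
At p = 5: qd = 71 - 5 = 66 and qs = 6·5 - 20 = 10.
Producer surplus without the control is ½ · (13 - 10/3) · 58 = 841/3.
With the ceiling, producers sell 10 units at 5, so PS = ½ · (5 - 10/3) · 10 = 25/3.
Change in producer surplus = 25/3 - 841/3 = -272.

-272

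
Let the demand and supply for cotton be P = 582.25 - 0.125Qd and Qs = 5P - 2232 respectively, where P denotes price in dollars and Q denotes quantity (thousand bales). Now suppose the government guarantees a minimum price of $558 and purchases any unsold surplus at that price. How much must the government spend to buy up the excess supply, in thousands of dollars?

203112

Rearranging demand gives Qd = 4658 - 8P. Setting quantity demanded equal to quantity supplied, 4658 - 8P = 5P - 2232, gives P* = 530 and Q* = 418.
Since 558 > 530, the floor is binding.
At P = 558: Qd = 4658 - 8·558 = 194 and Qs = 5·558 - 2232 = 558.
Surplus = Qs - Qd = 364.
Government expenditure = surplus × support price = 364 × 558 = 203112.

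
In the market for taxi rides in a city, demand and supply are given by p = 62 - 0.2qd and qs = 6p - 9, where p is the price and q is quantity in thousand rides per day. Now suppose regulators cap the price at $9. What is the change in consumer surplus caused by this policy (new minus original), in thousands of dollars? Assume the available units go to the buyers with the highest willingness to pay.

-540

Rearranging demand gives qd = 310 - 5p. Setting quantity demanded equal to quantity supplied, 310 - 5p = 6p - 9, gives p* = 29 and q* = 165.
Since 9 < 29, the ceiling is binding.
At p = 9: qd = 310 - 5·9 = 265 and qs = 6·9 - 9 = 45.
Consumer surplus without the control is ½ · (62 - 29) · 165 = 2722.5.
With the ceiling, 45 units are sold at 9 (assume they go to the highest-value buyers). The demand price at q = 45 is 53, so CS = ½ · [(62 - 9) + (53 - 9)] · 45 = 2182.5.
Change in consumer surplus = 2182.5 - 2722.5 = -540.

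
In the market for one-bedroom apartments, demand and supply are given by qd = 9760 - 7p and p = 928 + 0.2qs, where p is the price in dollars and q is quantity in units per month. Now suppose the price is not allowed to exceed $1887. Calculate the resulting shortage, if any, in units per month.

Rearranging supply gives qs = 5p - 4640. Equilibrium: 9760 - 7p = 5p - 4640, so 14400 = 12p and p* = 1200, q* = 1360.
Since 1887 is above p* = 1200, the ceiling does not bind and the free-market outcome prevails.
Since the control does not bind, there is no shortage.

0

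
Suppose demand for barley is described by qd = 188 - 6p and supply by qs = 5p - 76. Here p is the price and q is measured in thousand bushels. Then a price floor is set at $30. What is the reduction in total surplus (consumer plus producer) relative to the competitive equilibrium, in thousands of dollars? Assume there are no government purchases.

In a free market, 188 - 6p = 5p - 76 gives the equilibrium p* = 24, q* = 44.
The floor of 30 is above the equilibrium price 24, so it binds.
At p = 30: qd = 188 - 6·30 = 8 and qs = 5·30 - 76 = 74.
Quantity traded falls to 8. At q = 8 the demand price is (188 - 8)/6 = 30 and the supply price is (76 + 8)/5 = 16.8.
Deadweight loss = ½ · (30 - 16.8) · (44 - 8) = ½ · 13.2 · 36 = 237.6.

237.6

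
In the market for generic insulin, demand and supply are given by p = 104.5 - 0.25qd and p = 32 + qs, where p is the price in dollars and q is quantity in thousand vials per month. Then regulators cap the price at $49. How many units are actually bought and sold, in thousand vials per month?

Rearranging demand gives qd = 418 - 4p; rearranging supply gives qs = p - 32. Equilibrium: 418 - 4p = p - 32, so 450 = 5p and p* = 90, q* = 58.
Because the ceiling (49) lies below the market-clearing price, it is binding.
At p = 49: qd = 418 - 4·49 = 222 and qs = 49 - 32 = 17.
The quantity actually transacted is the short side, supply: 17.

17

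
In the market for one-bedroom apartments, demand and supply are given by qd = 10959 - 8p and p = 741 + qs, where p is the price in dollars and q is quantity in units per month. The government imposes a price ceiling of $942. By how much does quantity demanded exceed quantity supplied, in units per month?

3222

Rearranging supply gives qs = p - 741. Setting quantity demanded equal to quantity supplied, 10959 - 8p = p - 741, gives p* = 1300 and q* = 559.
The ceiling of 942 is below the equilibrium price 1300, so it binds.
At p = 942: qd = 10959 - 8·942 = 3423 and qs = 942 - 741 = 201.
Shortage = qd - qs = 3423 - 201 = 3222.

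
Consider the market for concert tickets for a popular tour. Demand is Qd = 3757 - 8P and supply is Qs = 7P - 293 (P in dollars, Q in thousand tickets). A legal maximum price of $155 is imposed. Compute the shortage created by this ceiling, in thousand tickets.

1725

In a free market, 3757 - 8P = 7P - 293 gives the equilibrium P* = 270, Q* = 1597.
Since 155 < 270, the ceiling is binding.
At P = 155: Qd = 3757 - 8·155 = 2517 and Qs = 7·155 - 293 = 792.
Shortage = Qd - Qs = 2517 - 792 = 1725.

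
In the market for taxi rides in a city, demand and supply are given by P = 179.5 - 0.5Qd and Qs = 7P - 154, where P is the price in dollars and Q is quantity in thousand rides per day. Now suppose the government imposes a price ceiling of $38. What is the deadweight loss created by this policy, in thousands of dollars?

Rearranging demand gives Qd = 359 - 2P. Without the control the market clears where 359 - 2P = 7P - 154, i.e. P* = 57 and Q* = 245.
Because the ceiling (38) lies below the market-clearing price, it is binding.
At P = 38: Qd = 359 - 2·38 = 283 and Qs = 7·38 - 154 = 112.
Quantity traded falls to 112. At Q = 112 the demand price is (359 - 112)/2 = 123.5 and the supply price is (154 + 112)/7 = 38.
Deadweight loss = ½ · (123.5 - 38) · (245 - 112) = ½ · 85.5 · 133 = 5685.75.

5685.75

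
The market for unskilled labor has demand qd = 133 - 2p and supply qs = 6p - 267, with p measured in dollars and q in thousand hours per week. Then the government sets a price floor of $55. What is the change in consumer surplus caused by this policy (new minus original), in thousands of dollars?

Setting quantity demanded equal to quantity supplied, 133 - 2p = 6p - 267, gives p* = 50 and q* = 33.
Since 55 > 50, the floor is binding.
At p = 55: qd = 133 - 2·55 = 23 and qs = 6·55 - 267 = 63.
Consumer surplus without the control is ½ · (66.5 - 50) · 33 = 272.25.
With the floor, consumers buy 23 units at 55, so CS = ½ · (66.5 - 55) · 23 = 132.25.
Change in consumer surplus = 132.25 - 272.25 = -140.

-140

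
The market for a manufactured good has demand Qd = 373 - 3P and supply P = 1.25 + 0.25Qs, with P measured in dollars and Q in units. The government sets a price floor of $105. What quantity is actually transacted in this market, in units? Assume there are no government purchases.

Rearranging supply gives Qs = 4P - 5. In a free market, 373 - 3P = 4P - 5 gives the equilibrium P* = 54, Q* = 211.
Since 105 > 54, the floor is binding.
At P = 105: Qd = 373 - 3·105 = 58 and Qs = 4·105 - 5 = 415.
The quantity actually transacted is the short side, demand: 58.

58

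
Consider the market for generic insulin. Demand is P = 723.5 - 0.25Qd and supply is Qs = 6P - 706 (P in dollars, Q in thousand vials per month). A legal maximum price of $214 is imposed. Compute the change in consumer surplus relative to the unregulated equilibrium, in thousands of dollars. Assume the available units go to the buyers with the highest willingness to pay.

Rearranging demand gives Qd = 2894 - 4P. Without the control the market clears where 2894 - 4P = 6P - 706, i.e. P* = 360 and Q* = 1454.
Because the ceiling (214) lies below the market-clearing price, it is binding.
At P = 214: Qd = 2894 - 4·214 = 2038 and Qs = 6·214 - 706 = 578.
Consumer surplus without the control is ½ · (723.5 - 360) · 1454 = 264264.5.
With the ceiling, 578 units are sold at 214 (assume they go to the highest-value buyers). The demand price at Q = 578 is 579, so CS = ½ · [(723.5 - 214) + (579 - 214)] · 578 = 252730.5.
Change in consumer surplus = 252730.5 - 264264.5 = -11534.

-11534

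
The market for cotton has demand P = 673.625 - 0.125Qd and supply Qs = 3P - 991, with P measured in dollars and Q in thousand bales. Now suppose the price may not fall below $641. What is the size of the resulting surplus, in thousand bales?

671

Rearranging demand gives Qd = 5389 - 8P. Equilibrium: 5389 - 8P = 3P - 991, so 6380 = 11P and P* = 580, Q* = 749.
Since 641 > 580, the floor is binding.
At P = 641: Qd = 5389 - 8·641 = 261 and Qs = 3·641 - 991 = 932.
Surplus = Qs - Qd = 932 - 261 = 671.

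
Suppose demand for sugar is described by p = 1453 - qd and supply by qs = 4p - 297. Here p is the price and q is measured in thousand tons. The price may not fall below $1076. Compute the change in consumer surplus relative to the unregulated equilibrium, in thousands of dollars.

Rearranging demand gives qd = 1453 - p. Without the control the market clears where 1453 - p = 4p - 297, i.e. p* = 350 and q* = 1103.
Since 1076 > 350, the floor is binding.
At p = 1076: qd = 1453 - 1076 = 377 and qs = 4·1076 - 297 = 4007.
Consumer surplus without the control is ½ · (1453 - 350) · 1103 = 608304.5.
With the floor, consumers buy 377 units at 1076, so CS = ½ · (1453 - 1076) · 377 = 71064.5.
Change in consumer surplus = 71064.5 - 608304.5 = -537240.

-537240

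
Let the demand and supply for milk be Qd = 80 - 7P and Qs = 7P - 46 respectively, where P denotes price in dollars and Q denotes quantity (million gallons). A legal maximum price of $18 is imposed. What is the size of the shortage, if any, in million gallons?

0

In a free market, 80 - 7P = 7P - 46 gives the equilibrium P* = 9, Q* = 17.
Since 18 is above P* = 9, the ceiling does not bind and the free-market outcome prevails.
Since the control does not bind, there is no shortage.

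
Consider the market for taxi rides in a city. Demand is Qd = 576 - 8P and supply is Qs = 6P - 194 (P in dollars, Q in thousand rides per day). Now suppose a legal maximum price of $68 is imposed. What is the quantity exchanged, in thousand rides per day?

Without the control the market clears where 576 - 8P = 6P - 194, i.e. P* = 55 and Q* = 136.
The ceiling of 68 is above the equilibrium price 55, so it is not binding; the market clears at P* = 55, Q* = 136.

136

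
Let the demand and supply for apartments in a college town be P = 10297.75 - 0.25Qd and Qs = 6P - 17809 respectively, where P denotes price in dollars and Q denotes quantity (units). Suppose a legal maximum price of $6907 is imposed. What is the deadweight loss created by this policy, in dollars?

Rearranging demand gives Qd = 41191 - 4P. Equilibrium: 41191 - 4P = 6P - 17809, so 59000 = 10P and P* = 5900, Q* = 17591.
Since 6907 is above P* = 5900, the ceiling does not bind and the free-market outcome prevails.
Since the control does not bind, no trades are prevented and deadweight loss is zero.

0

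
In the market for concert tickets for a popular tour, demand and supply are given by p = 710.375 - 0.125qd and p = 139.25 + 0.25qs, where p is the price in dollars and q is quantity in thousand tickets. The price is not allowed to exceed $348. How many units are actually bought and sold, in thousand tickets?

835

Rearranging demand gives qd = 5683 - 8p; rearranging supply gives qs = 4p - 557. In a free market, 5683 - 8p = 4p - 557 gives the equilibrium p* = 520, q* = 1523.
Because the ceiling (348) lies below the market-clearing price, it is binding.
At p = 348: qd = 5683 - 8·348 = 2899 and qs = 4·348 - 557 = 835.
The quantity actually transacted is the short side, supply: 835.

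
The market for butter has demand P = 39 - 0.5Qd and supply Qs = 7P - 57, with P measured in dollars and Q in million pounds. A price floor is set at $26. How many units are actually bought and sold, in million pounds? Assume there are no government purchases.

Rearranging demand gives Qd = 78 - 2P. In a free market, 78 - 2P = 7P - 57 gives the equilibrium P* = 15, Q* = 48.
Because the floor (26) lies above the market-clearing price, it is binding.
At P = 26: Qd = 78 - 2·26 = 26 and Qs = 7·26 - 57 = 125.
The quantity actually transacted is the short side, demand: 26.

26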